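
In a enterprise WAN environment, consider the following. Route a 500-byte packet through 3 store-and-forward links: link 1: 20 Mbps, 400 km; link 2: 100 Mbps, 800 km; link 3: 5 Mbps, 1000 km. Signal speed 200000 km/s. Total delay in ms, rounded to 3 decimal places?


Packet = 500 bytes = 4000 bits. Store-and-forward: sum (t_trans + t_prop) per link.
Link 1: t_trans = 4000/(20*10^6) s = 0.2000 ms; t_prop = 400/200000 s = 2.0000 ms; subtotal = 2.2000 ms
Link 2: t_trans = 4000/(100*10^6) s = 0.0400 ms; t_prop = 800/200000 s = 4.0000 ms; subtotal = 4.0400 ms
Link 3: t_trans = 4000/(5*10^6) s = 0.8000 ms; t_prop = 1000/200000 s = 5.0000 ms; subtotal = 5.8000 ms
End-to-end = 2.2000 + 4.0400 + 5.8000 = 12.0400 ms -> 12.040 ms (3 dp)

12.040


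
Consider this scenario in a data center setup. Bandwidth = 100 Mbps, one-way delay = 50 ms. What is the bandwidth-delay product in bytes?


Given: bandwidth = 100 Mbps, delay = 50 ms
BDP in bits = 100 * 10^6 * 50 / 1000
BDP in bits = 5000000
BDP in bytes = 5000000 / 8 = 625000

625000


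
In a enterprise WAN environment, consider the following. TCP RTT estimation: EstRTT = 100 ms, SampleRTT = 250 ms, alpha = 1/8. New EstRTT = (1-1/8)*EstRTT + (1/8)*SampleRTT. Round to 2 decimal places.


Given: EstRTT = 100 ms, SampleRTT = 250 ms, alpha = 1/8
New EstRTT = (1 - alpha) * EstRTT + alpha * SampleRTT
(7/8) * 100 = 87.5
(1/8) * 250 = 31.25
New EstRTT = 87.5 + 31.25 = 118.75 ms -> 118.75 ms (2 dp)

118.75


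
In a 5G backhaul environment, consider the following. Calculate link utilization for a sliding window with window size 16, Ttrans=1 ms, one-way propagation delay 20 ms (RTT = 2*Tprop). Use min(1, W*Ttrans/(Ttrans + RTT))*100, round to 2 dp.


Given: W = 16, Ttrans = 1 ms, RTT = 40 ms (= 2 * Tprop, Tprop = 20 ms)
Cycle time = Ttrans + RTT = 1 + 40 = 41 ms (first packet sent until its ACK returns)
W * Ttrans = 16 * 1 = 16 ms of sending per cycle
W * Ttrans / (Ttrans + RTT) = 16 / 41 = 0.390244
U = min(1, 0.390244) = 0.390244
U% = 39.02%

39.02


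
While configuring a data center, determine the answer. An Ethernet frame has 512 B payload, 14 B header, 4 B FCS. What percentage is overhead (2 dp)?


Given: payload = 512 B, header = 14 B, trailer = 4 B
Overhead bytes = header + trailer = 14 + 4 = 18
Total frame = payload + overhead = 512 + 18 = 530
Overhead % = 18 / 530 * 100 = 3.3962% -> 3.40% (2 dp)

3.40


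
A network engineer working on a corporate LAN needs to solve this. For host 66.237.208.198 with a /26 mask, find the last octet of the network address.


Given: IP = 66.237.208.198, prefix = /26
Subnet mask = 255.255.255.192
Last octet of IP: 198
Last octet of mask: 192
Network last octet = 198 AND 192 = 192

192


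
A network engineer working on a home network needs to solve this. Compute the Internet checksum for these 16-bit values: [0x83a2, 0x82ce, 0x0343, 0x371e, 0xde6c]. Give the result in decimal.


Given words: [0x83a2, 0x82ce, 0x0343, 0x371e, 0xde6c]
Step 1: Sum all words
Raw sum = 33698 + 33486 + 835 + 14110 + 56940 = 139069
Step 2: Fold carry: (7997 + 2) = 7999
One's complement = ~7999 & 0xFFFF = 57536

57536


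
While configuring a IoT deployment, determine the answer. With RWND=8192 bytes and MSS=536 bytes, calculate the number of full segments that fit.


Given: RWND = 8192 bytes, MSS = 536 bytes
Full segments = floor(RWND / MSS)
Full segments = floor(8192 / 536)
Full segments = floor(15.2836) = 15

15


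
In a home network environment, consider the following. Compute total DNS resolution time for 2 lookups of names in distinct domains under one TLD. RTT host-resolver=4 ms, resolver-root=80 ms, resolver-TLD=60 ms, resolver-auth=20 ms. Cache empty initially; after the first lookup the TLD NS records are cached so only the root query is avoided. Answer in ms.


Lookup 1 (cold cache): local + root + TLD + auth = 4 + 80 + 60 + 20 = 164 ms
Lookups 2..2 (TLD NS cached -> skip root; new domain -> still ask TLD and auth): local + TLD + auth = 4 + 60 + 20 = 84 ms each
Remaining 1 lookups: 1 * 84 = 84 ms
Total = 164 + 84 = 248 ms

248


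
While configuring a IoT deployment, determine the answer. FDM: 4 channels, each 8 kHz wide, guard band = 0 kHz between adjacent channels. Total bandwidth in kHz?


Given: 4 channels, 8 kHz each, guard = 0 kHz
Channel bandwidth = 4 * 8 = 32 kHz
Guard bands = 3 gaps * 0 kHz = 0 kHz
Total = 32 + 0 = 32 kHz

32


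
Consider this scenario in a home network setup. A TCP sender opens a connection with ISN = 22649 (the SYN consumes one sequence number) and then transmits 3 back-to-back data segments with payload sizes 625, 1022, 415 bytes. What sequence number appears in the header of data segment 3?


The SYN occupies sequence number ISN = 22649, so the first data byte is ISN + 1 = 22650.
SEQ of data segment i = (ISN + 1) + sum of payload sizes of segments 1..i-1.
Segment 1: SEQ = 22650, payload = 625 bytes
Segment 2: SEQ = 23275, payload = 1022 bytes
Segment 3: SEQ = 24297, payload = 415 bytes
SEQ of segment 3 = 22650 + 625 + 1022 = 24297

24297


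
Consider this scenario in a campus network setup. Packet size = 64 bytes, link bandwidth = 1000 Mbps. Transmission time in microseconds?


Given: packet = 64 bytes, bandwidth = 1000 Mbps
Packet in bits = 64 * 8 = 512 bits
Bandwidth = 1000 * 10^6 = 1000000000 bps
Time = 512 / 1000000000 seconds
Time in us = 512 * 10^6 / 1000000000 = 0.512

0.512


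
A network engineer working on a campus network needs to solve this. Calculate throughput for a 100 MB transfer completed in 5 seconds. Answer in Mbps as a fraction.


Given: file = 100 MB, time = 5 s
File in Mb = 100 * 8 = 800 Mb
Throughput = 800 / 5 Mbps
Throughput = 160 Mbps

160


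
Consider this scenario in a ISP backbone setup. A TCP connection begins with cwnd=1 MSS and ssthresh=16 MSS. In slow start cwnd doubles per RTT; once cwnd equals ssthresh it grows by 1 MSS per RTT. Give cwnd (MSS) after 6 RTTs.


RTT 0: cwnd = 1 MSS (initial)
RTT 1: cwnd = 2 MSS (slow start, doubled)
RTT 2: cwnd = 4 MSS (slow start, doubled)
RTT 3: cwnd = 8 MSS (slow start, doubled)
RTT 4: cwnd = 16 MSS (slow start, doubled)
RTT 5: cwnd = 17 MSS (congestion avoidance, +1)
RTT 6: cwnd = 18 MSS (congestion avoidance, +1)

18


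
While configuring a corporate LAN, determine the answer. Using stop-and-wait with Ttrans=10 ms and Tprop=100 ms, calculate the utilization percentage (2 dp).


Given: Ttrans = 10 ms, Tprop = 100 ms
RTT = 2 * Tprop = 2 * 100 = 200 ms
U = Ttrans / (Ttrans + RTT)
U = 10 / (10 + 200)
U = 10 / 210 = 0.047619
U% = 4.76%

4.76


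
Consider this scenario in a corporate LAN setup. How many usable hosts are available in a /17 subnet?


Given: subnet mask /17
Host bits = 32 - 17 = 15
Total addresses = 2^15 = 32768
Usable hosts = 32768 - 2 (network + broadcast) = 32766

32766


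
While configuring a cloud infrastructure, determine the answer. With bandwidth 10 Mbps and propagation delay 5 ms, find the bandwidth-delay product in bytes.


Given: bandwidth = 10 Mbps, delay = 5 ms
BDP in bits = 10 * 10^6 * 5 / 1000
BDP in bits = 50000
BDP in bytes = 50000 / 8 = 6250

6250


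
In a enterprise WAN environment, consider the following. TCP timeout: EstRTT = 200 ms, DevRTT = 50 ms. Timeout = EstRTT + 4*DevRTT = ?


Given: EstRTT = 200 ms, DevRTT = 50 ms
Timeout = EstRTT + 4 * DevRTT
4 * DevRTT = 4 * 50 = 200
Timeout = 200 + 200 = 400 ms

400


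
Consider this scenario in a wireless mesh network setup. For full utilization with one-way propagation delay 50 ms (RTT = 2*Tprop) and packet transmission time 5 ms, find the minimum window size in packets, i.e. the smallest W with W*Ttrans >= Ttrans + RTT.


Given: Ttrans = 5 ms, RTT = 100 ms (= 2 * Tprop, Tprop = 50 ms)
Time until first ACK returns = Ttrans + RTT = 5 + 100 = 105 ms
Need W * Ttrans >= Ttrans + RTT  ->  W >= (Ttrans + RTT) / Ttrans
(Ttrans + RTT) / Ttrans = 105 / 5 = 21
W_min = ceil(21) = 21

21


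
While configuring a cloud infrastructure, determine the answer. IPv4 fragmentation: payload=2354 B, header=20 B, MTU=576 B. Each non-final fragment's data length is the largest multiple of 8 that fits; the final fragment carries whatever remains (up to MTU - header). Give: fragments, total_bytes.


Max data per non-final fragment = floor((MTU - header)/8)*8 = floor((576 - 20)/8)*8 = floor(556/8)*8 = 552 B
Final fragment needs no 8-byte alignment: it can carry up to MTU - header = 556 B
Non-final fragments needed = ceil((payload - 556) / 552) = ceil(1798/552) = ceil(3.2572) = 4
Number of fragments = 4 + 1 = 5
Fragment sizes (data): 4 * 552 B + 146 B (last, 146 <= 556 OK)
Total bytes sent = payload + n_frags * header = 2354 + 5*20 = 2354 + 100 = 2454 B

5, 2454


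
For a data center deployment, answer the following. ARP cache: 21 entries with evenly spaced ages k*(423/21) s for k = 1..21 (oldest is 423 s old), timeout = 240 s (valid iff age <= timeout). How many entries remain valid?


Ages are k * 423/21 s for k = 1..21 (spacing = 20.1429 s).
Entry k is valid iff k * 423/21 <= 240 iff k <= 21 * 240 / 423 = 11.9149
n_valid = floor(11.9149) = 11
(n_stale = 21 - 11 = 10)

11


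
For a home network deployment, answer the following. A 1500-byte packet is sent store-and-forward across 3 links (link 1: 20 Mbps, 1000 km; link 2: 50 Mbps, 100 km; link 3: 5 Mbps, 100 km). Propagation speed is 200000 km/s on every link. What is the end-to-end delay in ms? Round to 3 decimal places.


Packet = 1500 bytes = 12000 bits. Store-and-forward: sum (t_trans + t_prop) per link.
Link 1: t_trans = 12000/(20*10^6) s = 0.6000 ms; t_prop = 1000/200000 s = 5.0000 ms; subtotal = 5.6000 ms
Link 2: t_trans = 12000/(50*10^6) s = 0.2400 ms; t_prop = 100/200000 s = 0.5000 ms; subtotal = 0.7400 ms
Link 3: t_trans = 12000/(5*10^6) s = 2.4000 ms; t_prop = 100/200000 s = 0.5000 ms; subtotal = 2.9000 ms
End-to-end = 5.6000 + 0.7400 + 2.9000 = 9.2400 ms -> 9.240 ms (3 dp)

9.240


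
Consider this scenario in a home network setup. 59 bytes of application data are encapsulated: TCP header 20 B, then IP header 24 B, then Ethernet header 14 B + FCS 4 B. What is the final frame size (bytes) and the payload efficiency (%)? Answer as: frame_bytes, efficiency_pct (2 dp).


TCP segment = 59 + 20 = 79 B
IP packet = 79 + 24 = 103 B
Ethernet frame = 103 + 14 + 4 = 121 B
Efficiency = app / frame = 59 / 121 = 0.487603 = 48.7603% -> 48.76% (2 dp)

121, 48.76


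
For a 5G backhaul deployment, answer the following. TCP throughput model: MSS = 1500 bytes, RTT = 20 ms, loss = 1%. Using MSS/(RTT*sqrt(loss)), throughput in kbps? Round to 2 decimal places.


Given: MSS = 1500 bytes, RTT = 20 ms, loss = 1%
RTT in seconds = 20 / 1000 = 0.02
Loss rate = 1% = 0.01
sqrt(loss) = sqrt(0.01) = 0.1
Throughput (bytes/s) = 1500 / (0.02 * 0.1) = 750000.0000
Throughput (kbps) = 750000.0000 * 8 / 1000 = 6000.000000 -> 6000.00 kbps (2 dp)

6000.00


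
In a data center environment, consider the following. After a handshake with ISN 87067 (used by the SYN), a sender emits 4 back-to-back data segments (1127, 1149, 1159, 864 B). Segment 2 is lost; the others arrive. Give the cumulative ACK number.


SYN uses sequence number 87067; first data byte = ISN + 1 = 87068.
Segment 1: SEQ = 87068, len = 1127 B, covers [87068, 88194]
Segment 2: SEQ = 88195, len = 1149 B, covers [88195, 89343] [LOST]
Segment 3: SEQ = 89344, len = 1159 B, covers [89344, 90502]
Segment 4: SEQ = 90503, len = 864 B, covers [90503, 91366]
In-order data received: bytes [87068, 88194] (segments 1..1).
Segment 2 missing -> gap begins at byte 88195; later segments buffered out of order.
Cumulative ACK = next expected in-order byte = 87068 + 1127 = 88195

88195


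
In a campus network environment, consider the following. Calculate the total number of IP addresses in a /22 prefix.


Given: CIDR prefix /22
Host bits = 32 - 22 = 10
Total addresses = 2^10 = 1024

1024


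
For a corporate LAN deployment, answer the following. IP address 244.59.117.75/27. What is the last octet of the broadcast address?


Given: IP = 244.59.117.75, prefix = /27
Host bits = 32 - 27 = 5
Network last octet = 75 AND mask = 64
Host part size = 2^5 - 1 = 31
Broadcast last octet = 64 OR 31 = 95

95


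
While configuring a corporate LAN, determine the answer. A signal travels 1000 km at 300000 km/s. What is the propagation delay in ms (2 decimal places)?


Given: distance = 1000 km, speed = 300000 km/s
Delay = distance / speed = 1000 / 300000 seconds
Delay in ms = 1000 * 1000 / 300000
Delay = 3.3333 ms
Rounded to 2 dp = 3.33 ms

3.33


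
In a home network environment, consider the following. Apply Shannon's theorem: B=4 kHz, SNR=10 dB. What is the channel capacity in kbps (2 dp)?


Given: B = 4 kHz, SNR = 10 dB
SNR linear = 10^(10/10) = 10
1 + SNR = 11
log2(11) = 3.4594316186
C = 4 * 1000 * 3.4594316186 = 13837.7265 bps
C = 13.837726 kbps -> 13.84 kbps (2 dp)

13.84


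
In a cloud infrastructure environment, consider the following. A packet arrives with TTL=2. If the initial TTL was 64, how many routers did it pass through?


Given: initial TTL = 64, received TTL = 2
Hops = initial TTL - received TTL
Hops = 64 - 2 = 62

62


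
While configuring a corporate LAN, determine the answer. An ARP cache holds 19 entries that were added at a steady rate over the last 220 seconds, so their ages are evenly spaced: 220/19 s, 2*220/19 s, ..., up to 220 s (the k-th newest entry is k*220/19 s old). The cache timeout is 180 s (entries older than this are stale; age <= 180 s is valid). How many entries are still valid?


Ages are k * 220/19 s for k = 1..19 (spacing = 11.5789 s).
Entry k is valid iff k * 220/19 <= 180 iff k <= 19 * 180 / 220 = 15.5455
n_valid = floor(15.5455) = 15
(n_stale = 19 - 15 = 4)

15


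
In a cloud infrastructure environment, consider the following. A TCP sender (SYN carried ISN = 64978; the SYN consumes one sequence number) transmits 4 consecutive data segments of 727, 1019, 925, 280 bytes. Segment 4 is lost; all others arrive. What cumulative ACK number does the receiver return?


SYN uses sequence number 64978; first data byte = ISN + 1 = 64979.
Segment 1: SEQ = 64979, len = 727 B, covers [64979, 65705]
Segment 2: SEQ = 65706, len = 1019 B, covers [65706, 66724]
Segment 3: SEQ = 66725, len = 925 B, covers [66725, 67649]
Segment 4: SEQ = 67650, len = 280 B, covers [67650, 67929] [LOST]
In-order data received: bytes [64979, 67649] (segments 1..3).
Segment 4 missing -> gap begins at byte 67650.
Cumulative ACK = next expected in-order byte = 64979 + 727 + 1019 + 925 = 67650

67650


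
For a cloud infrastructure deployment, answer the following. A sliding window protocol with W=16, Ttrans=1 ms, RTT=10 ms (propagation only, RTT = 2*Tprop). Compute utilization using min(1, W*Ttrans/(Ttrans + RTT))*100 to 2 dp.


Given: W = 16, Ttrans = 1 ms, RTT = 10 ms (= 2 * Tprop, Tprop = 5 ms)
Cycle time = Ttrans + RTT = 1 + 10 = 11 ms (first packet sent until its ACK returns)
W * Ttrans = 16 * 1 = 16 ms of sending per cycle
W * Ttrans / (Ttrans + RTT) = 16 / 11 = 1.454545
U = min(1, 1.454545) = 1.000000
U% = 100.00%

100.00


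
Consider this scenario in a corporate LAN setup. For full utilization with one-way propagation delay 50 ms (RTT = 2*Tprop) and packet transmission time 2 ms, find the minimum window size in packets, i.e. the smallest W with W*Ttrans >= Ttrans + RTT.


Given: Ttrans = 2 ms, RTT = 100 ms (= 2 * Tprop, Tprop = 50 ms)
Time until first ACK returns = Ttrans + RTT = 2 + 100 = 102 ms
Need W * Ttrans >= Ttrans + RTT  ->  W >= (Ttrans + RTT) / Ttrans
(Ttrans + RTT) / Ttrans = 102 / 2 = 51
W_min = ceil(51) = 51

51


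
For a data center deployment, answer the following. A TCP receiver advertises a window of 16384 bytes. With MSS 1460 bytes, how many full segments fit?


Given: RWND = 16384 bytes, MSS = 1460 bytes
Full segments = floor(RWND / MSS)
Full segments = floor(16384 / 1460)
Full segments = floor(11.2219) = 11

11


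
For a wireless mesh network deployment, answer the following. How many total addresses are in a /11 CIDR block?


Given: CIDR prefix /11
Host bits = 32 - 11 = 21
Total addresses = 2^21 = 2097152

2097152


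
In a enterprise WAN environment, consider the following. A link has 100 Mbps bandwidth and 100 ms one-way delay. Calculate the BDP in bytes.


Given: bandwidth = 100 Mbps, delay = 100 ms
BDP in bits = 100 * 10^6 * 100 / 1000
BDP in bits = 10000000
BDP in bytes = 10000000 / 8 = 1250000

1250000


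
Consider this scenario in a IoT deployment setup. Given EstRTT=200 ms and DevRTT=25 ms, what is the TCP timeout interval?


Given: EstRTT = 200 ms, DevRTT = 25 ms
Timeout = EstRTT + 4 * DevRTT
4 * DevRTT = 4 * 25 = 100
Timeout = 200 + 100 = 300 ms

300


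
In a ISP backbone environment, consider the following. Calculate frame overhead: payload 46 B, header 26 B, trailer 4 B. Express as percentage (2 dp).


Given: payload = 46 B, header = 26 B, trailer = 4 B
Overhead bytes = header + trailer = 26 + 4 = 30
Total frame = payload + overhead = 46 + 30 = 76
Overhead % = 30 / 76 * 100 = 39.4737% -> 39.47% (2 dp)

39.47


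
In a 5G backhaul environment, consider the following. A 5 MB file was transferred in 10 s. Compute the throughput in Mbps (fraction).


Given: file = 5 MB, time = 10 s
File in Mb = 5 * 8 = 40 Mb
Throughput = 40 / 10 Mbps
Throughput = 4 Mbps

4


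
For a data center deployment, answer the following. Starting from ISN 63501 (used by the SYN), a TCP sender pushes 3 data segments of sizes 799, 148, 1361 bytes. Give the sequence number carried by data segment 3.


The SYN occupies sequence number ISN = 63501, so the first data byte is ISN + 1 = 63502.
SEQ of data segment i = (ISN + 1) + sum of payload sizes of segments 1..i-1.
Segment 1: SEQ = 63502, payload = 799 bytes
Segment 2: SEQ = 64301, payload = 148 bytes
Segment 3: SEQ = 64449, payload = 1361 bytes
SEQ of segment 3 = 63502 + 799 + 148 = 64449

64449


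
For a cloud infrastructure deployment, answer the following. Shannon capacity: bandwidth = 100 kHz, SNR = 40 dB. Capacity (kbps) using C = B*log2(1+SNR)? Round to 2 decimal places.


Given: B = 100 kHz, SNR = 40 dB
SNR linear = 10^(40/10) = 10000
1 + SNR = 10001
log2(10001) = 13.2878566418
C = 100 * 1000 * 13.2878566418 = 1328785.6642 bps
C = 1328.785664 kbps -> 1328.79 kbps (2 dp)

1328.79


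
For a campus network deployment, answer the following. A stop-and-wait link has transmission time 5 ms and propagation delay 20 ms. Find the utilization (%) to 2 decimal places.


Given: Ttrans = 5 ms, Tprop = 20 ms
RTT = 2 * Tprop = 2 * 20 = 40 ms
U = Ttrans / (Ttrans + RTT)
U = 5 / (5 + 40)
U = 5 / 45 = 0.111111
U% = 11.11%

11.11


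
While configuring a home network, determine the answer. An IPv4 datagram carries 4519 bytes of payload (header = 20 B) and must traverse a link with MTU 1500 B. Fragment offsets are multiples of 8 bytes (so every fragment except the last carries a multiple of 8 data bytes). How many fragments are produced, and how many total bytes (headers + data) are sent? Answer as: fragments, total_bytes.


Max data per non-final fragment = floor((MTU - header)/8)*8 = floor((1500 - 20)/8)*8 = floor(1480/8)*8 = 1480 B
Final fragment needs no 8-byte alignment: it can carry up to MTU - header = 1480 B
Non-final fragments needed = ceil((payload - 1480) / 1480) = ceil(3039/1480) = ceil(2.0534) = 3
Number of fragments = 3 + 1 = 4
Fragment sizes (data): 3 * 1480 B + 79 B (last, 79 <= 1480 OK)
Total bytes sent = payload + n_frags * header = 4519 + 4*20 = 4519 + 80 = 4599 B

4, 4599


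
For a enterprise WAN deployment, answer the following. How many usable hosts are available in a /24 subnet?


Given: subnet mask /24
Host bits = 32 - 24 = 8
Total addresses = 2^8 = 256
Usable hosts = 256 - 2 (network + broadcast) = 254

254


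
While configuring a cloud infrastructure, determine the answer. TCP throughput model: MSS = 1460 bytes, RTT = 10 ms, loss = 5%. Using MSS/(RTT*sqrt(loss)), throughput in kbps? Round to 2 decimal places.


Given: MSS = 1460 bytes, RTT = 10 ms, loss = 5%
RTT in seconds = 10 / 1000 = 0.01
Loss rate = 5% = 0.05
sqrt(loss) = sqrt(0.05) = 0.223606797750
Throughput (bytes/s) = 1460 / (0.01 * 0.223606797750) = 652931.8494
Throughput (kbps) = 652931.8494 * 8 / 1000 = 5223.454795 -> 5223.45 kbps (2 dp)

5223.45


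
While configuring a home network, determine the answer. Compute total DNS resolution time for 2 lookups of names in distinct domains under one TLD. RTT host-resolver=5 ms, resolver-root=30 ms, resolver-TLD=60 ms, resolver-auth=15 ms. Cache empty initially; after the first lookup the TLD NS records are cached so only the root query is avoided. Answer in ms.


Lookup 1 (cold cache): local + root + TLD + auth = 5 + 30 + 60 + 15 = 110 ms
Lookups 2..2 (TLD NS cached -> skip root; new domain -> still ask TLD and auth): local + TLD + auth = 5 + 60 + 15 = 80 ms each
Remaining 1 lookups: 1 * 80 = 80 ms
Total = 110 + 80 = 190 ms

190


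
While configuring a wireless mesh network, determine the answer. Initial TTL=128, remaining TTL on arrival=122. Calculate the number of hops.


Given: initial TTL = 128, received TTL = 122
Hops = initial TTL - received TTL
Hops = 128 - 122 = 6

6


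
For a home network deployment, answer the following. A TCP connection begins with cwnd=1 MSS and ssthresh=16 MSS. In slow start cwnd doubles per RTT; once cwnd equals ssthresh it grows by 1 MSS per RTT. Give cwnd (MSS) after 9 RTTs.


RTT 0: cwnd = 1 MSS (initial)
RTT 1: cwnd = 2 MSS (slow start, doubled)
RTT 2: cwnd = 4 MSS (slow start, doubled)
RTT 3: cwnd = 8 MSS (slow start, doubled)
RTT 4: cwnd = 16 MSS (slow start, doubled)
RTT 5: cwnd = 17 MSS (congestion avoidance, +1)
RTT 6: cwnd = 18 MSS (congestion avoidance, +1)
RTT 7: cwnd = 19 MSS (congestion avoidance, +1)
RTT 8: cwnd = 20 MSS (congestion avoidance, +1)
RTT 9: cwnd = 21 MSS (congestion avoidance, +1)

21


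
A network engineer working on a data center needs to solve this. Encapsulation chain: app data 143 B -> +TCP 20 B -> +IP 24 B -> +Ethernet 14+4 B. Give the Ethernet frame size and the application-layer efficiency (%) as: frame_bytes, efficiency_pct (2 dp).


TCP segment = 143 + 20 = 163 B
IP packet = 163 + 24 = 187 B
Ethernet frame = 187 + 14 + 4 = 205 B
Efficiency = app / frame = 143 / 205 = 0.697561 = 69.7561% -> 69.76% (2 dp)

205, 69.76


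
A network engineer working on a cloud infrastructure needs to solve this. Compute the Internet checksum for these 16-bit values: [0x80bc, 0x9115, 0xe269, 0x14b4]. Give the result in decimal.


Given words: [0x80bc, 0x9115, 0xe269, 0x14b4]
Step 1: Sum all words
Raw sum = 32956 + 37141 + 57961 + 5300 = 133358
Step 2: Fold carry: (2286 + 2) = 2288
One's complement = ~2288 & 0xFFFF = 63247

63247


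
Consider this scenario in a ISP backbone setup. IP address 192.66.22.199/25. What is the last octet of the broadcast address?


Given: IP = 192.66.22.199, prefix = /25
Host bits = 32 - 25 = 7
Network last octet = 199 AND mask = 128
Host part size = 2^7 - 1 = 127
Broadcast last octet = 128 OR 127 = 255

255


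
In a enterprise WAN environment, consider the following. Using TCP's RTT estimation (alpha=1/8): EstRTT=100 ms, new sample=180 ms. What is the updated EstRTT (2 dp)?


Given: EstRTT = 100 ms, SampleRTT = 180 ms, alpha = 1/8
New EstRTT = (1 - alpha) * EstRTT + alpha * SampleRTT
(7/8) * 100 = 87.5
(1/8) * 180 = 22.5
New EstRTT = 87.5 + 22.5 = 110 ms -> 110.00 ms (2 dp)

110.00


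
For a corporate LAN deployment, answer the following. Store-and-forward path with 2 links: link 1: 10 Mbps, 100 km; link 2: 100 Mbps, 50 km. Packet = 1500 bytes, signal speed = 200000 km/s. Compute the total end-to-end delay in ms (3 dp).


Packet = 1500 bytes = 12000 bits. Store-and-forward: sum (t_trans + t_prop) per link.
Link 1: t_trans = 12000/(10*10^6) s = 1.2000 ms; t_prop = 100/200000 s = 0.5000 ms; subtotal = 1.7000 ms
Link 2: t_trans = 12000/(100*10^6) s = 0.1200 ms; t_prop = 50/200000 s = 0.2500 ms; subtotal = 0.3700 ms
End-to-end = 1.7000 + 0.3700 = 2.0700 ms -> 2.070 ms (3 dp)

2.070


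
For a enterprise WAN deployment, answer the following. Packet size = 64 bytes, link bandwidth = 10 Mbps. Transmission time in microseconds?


Given: packet = 64 bytes, bandwidth = 10 Mbps
Packet in bits = 64 * 8 = 512 bits
Bandwidth = 10 * 10^6 = 10000000 bps
Time = 512 / 10000000 seconds
Time in us = 512 * 10^6 / 10000000 = 51.2

51.2


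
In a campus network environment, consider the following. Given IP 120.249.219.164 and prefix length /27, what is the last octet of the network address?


Given: IP = 120.249.219.164, prefix = /27
Subnet mask = 255.255.255.224
Last octet of IP: 164
Last octet of mask: 224
Network last octet = 164 AND 224 = 160

160


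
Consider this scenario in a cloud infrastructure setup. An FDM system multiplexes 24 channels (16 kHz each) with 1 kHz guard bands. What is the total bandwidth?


Given: 24 channels, 16 kHz each, guard = 1 kHz
Channel bandwidth = 24 * 16 = 384 kHz
Guard bands = 23 gaps * 1 kHz = 23 kHz
Total = 384 + 23 = 407 kHz

407


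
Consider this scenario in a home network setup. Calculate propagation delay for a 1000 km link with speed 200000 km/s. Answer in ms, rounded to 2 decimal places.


Given: distance = 1000 km, speed = 200000 km/s
Delay = distance / speed = 1000 / 200000 seconds
Delay in ms = 1000 * 1000 / 200000
Delay = 5.0000 ms
Rounded to 2 dp = 5.00 ms

5.00


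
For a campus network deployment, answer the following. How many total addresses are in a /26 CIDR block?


Given: CIDR prefix /26
Host bits = 32 - 26 = 6
Total addresses = 2^6 = 64

64


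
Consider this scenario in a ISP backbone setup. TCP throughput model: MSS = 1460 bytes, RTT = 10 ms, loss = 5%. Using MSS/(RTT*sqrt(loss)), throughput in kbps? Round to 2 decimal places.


Given: MSS = 1460 bytes, RTT = 10 ms, loss = 5%
RTT in seconds = 10 / 1000 = 0.01
Loss rate = 5% = 0.05
sqrt(loss) = sqrt(0.05) = 0.223606797750
Throughput (bytes/s) = 1460 / (0.01 * 0.223606797750) = 652931.8494
Throughput (kbps) = 652931.8494 * 8 / 1000 = 5223.454795 -> 5223.45 kbps (2 dp)

5223.45


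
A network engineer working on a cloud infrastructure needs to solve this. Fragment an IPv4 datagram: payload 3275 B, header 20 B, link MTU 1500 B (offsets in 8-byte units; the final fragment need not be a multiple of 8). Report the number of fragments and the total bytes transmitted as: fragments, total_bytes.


Max data per non-final fragment = floor((MTU - header)/8)*8 = floor((1500 - 20)/8)*8 = floor(1480/8)*8 = 1480 B
Final fragment needs no 8-byte alignment: it can carry up to MTU - header = 1480 B
Non-final fragments needed = ceil((payload - 1480) / 1480) = ceil(1795/1480) = ceil(1.2128) = 2
Number of fragments = 2 + 1 = 3
Fragment sizes (data): 2 * 1480 B + 315 B (last, 315 <= 1480 OK)
Total bytes sent = payload + n_frags * header = 3275 + 3*20 = 3275 + 60 = 3335 B

3, 3335


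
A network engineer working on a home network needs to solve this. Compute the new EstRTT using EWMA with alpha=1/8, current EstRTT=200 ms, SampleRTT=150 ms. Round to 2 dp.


Given: EstRTT = 200 ms, SampleRTT = 150 ms, alpha = 1/8
New EstRTT = (1 - alpha) * EstRTT + alpha * SampleRTT
(7/8) * 200 = 175
(1/8) * 150 = 18.75
New EstRTT = 175 + 18.75 = 193.75 ms -> 193.75 ms (2 dp)

193.75


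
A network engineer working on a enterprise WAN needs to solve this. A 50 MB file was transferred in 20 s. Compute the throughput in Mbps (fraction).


Given: file = 50 MB, time = 20 s
File in Mb = 50 * 8 = 400 Mb
Throughput = 400 / 20 Mbps
Throughput = 20 Mbps

20


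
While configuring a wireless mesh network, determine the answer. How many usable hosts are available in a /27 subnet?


Given: subnet mask /27
Host bits = 32 - 27 = 5
Total addresses = 2^5 = 32
Usable hosts = 32 - 2 (network + broadcast) = 30

30


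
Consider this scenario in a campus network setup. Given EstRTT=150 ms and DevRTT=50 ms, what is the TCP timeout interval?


Given: EstRTT = 150 ms, DevRTT = 50 ms
Timeout = EstRTT + 4 * DevRTT
4 * DevRTT = 4 * 50 = 200
Timeout = 150 + 200 = 350 ms

350


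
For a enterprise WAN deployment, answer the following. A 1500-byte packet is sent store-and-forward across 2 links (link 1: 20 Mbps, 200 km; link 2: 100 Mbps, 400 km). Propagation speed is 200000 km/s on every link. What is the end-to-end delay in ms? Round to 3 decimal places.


Packet = 1500 bytes = 12000 bits. Store-and-forward: sum (t_trans + t_prop) per link.
Link 1: t_trans = 12000/(20*10^6) s = 0.6000 ms; t_prop = 200/200000 s = 1.0000 ms; subtotal = 1.6000 ms
Link 2: t_trans = 12000/(100*10^6) s = 0.1200 ms; t_prop = 400/200000 s = 2.0000 ms; subtotal = 2.1200 ms
End-to-end = 1.6000 + 2.1200 = 3.7200 ms -> 3.720 ms (3 dp)

3.720


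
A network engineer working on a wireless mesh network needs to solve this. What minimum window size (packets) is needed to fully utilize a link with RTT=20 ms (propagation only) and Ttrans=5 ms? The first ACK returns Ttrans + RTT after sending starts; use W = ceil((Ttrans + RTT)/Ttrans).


Given: Ttrans = 5 ms, RTT = 20 ms (= 2 * Tprop, Tprop = 10 ms)
Time until first ACK returns = Ttrans + RTT = 5 + 20 = 25 ms
Need W * Ttrans >= Ttrans + RTT  ->  W >= (Ttrans + RTT) / Ttrans
(Ttrans + RTT) / Ttrans = 25 / 5 = 5
W_min = ceil(5) = 5

5


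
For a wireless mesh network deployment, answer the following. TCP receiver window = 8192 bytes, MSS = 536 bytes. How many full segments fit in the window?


Given: RWND = 8192 bytes, MSS = 536 bytes
Full segments = floor(RWND / MSS)
Full segments = floor(8192 / 536)
Full segments = floor(15.2836) = 15

15


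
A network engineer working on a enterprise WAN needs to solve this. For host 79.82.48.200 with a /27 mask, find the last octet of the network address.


Given: IP = 79.82.48.200, prefix = /27
Subnet mask = 255.255.255.224
Last octet of IP: 200
Last octet of mask: 224
Network last octet = 200 AND 224 = 192

192


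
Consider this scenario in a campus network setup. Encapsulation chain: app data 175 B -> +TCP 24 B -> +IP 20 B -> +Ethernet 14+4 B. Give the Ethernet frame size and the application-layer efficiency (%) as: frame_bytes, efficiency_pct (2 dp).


TCP segment = 175 + 24 = 199 B
IP packet = 199 + 20 = 219 B
Ethernet frame = 219 + 14 + 4 = 237 B
Efficiency = app / frame = 175 / 237 = 0.738397 = 73.8397% -> 73.84% (2 dp)

237, 73.84


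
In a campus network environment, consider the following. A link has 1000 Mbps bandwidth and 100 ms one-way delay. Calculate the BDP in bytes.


Given: bandwidth = 1000 Mbps, delay = 100 ms
BDP in bits = 1000 * 10^6 * 100 / 1000
BDP in bits = 100000000
BDP in bytes = 100000000 / 8 = 12500000

12500000


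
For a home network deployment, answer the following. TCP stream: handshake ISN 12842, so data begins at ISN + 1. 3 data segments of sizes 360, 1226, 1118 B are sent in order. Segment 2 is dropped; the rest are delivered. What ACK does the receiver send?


SYN uses sequence number 12842; first data byte = ISN + 1 = 12843.
Segment 1: SEQ = 12843, len = 360 B, covers [12843, 13202]
Segment 2: SEQ = 13203, len = 1226 B, covers [13203, 14428] [LOST]
Segment 3: SEQ = 14429, len = 1118 B, covers [14429, 15546]
In-order data received: bytes [12843, 13202] (segments 1..1).
Segment 2 missing -> gap begins at byte 13203; later segments buffered out of order.
Cumulative ACK = next expected in-order byte = 12843 + 360 = 13203

13203


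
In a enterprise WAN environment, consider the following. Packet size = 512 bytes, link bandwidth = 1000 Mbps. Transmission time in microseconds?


Given: packet = 512 bytes, bandwidth = 1000 Mbps
Packet in bits = 512 * 8 = 4096 bits
Bandwidth = 1000 * 10^6 = 1000000000 bps
Time = 4096 / 1000000000 seconds
Time in us = 4096 * 10^6 / 1000000000 = 4.096

4.096


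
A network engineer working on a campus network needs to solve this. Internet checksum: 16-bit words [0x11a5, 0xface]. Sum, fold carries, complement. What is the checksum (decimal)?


Given words: [0x11a5, 0xface]
Step 1: Sum all words
Raw sum = 4517 + 64206 = 68723
Step 2: Fold carry: (3187 + 1) = 3188
One's complement = ~3188 & 0xFFFF = 62347

62347


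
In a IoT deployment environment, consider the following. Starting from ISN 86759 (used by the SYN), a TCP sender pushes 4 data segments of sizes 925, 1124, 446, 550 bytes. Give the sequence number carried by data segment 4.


The SYN occupies sequence number ISN = 86759, so the first data byte is ISN + 1 = 86760.
SEQ of data segment i = (ISN + 1) + sum of payload sizes of segments 1..i-1.
Segment 1: SEQ = 86760, payload = 925 bytes
Segment 2: SEQ = 87685, payload = 1124 bytes
Segment 3: SEQ = 88809, payload = 446 bytes
Segment 4: SEQ = 89255, payload = 550 bytes
SEQ of segment 4 = 86760 + 925 + 1124 + 446 = 89255

89255


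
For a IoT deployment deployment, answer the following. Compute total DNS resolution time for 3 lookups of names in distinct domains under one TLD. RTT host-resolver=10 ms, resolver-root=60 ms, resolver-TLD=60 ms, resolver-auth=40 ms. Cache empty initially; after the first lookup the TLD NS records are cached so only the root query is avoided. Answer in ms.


Lookup 1 (cold cache): local + root + TLD + auth = 10 + 60 + 60 + 40 = 170 ms
Lookups 2..3 (TLD NS cached -> skip root; new domain -> still ask TLD and auth): local + TLD + auth = 10 + 60 + 40 = 110 ms each
Remaining 2 lookups: 2 * 110 = 220 ms
Total = 170 + 220 = 390 ms

390


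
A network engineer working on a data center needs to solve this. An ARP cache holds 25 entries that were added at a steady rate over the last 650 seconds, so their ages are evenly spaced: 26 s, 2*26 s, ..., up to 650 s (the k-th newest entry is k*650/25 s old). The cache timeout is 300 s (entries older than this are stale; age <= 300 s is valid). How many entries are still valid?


Ages are k * 650/25 s for k = 1..25 (spacing = 26.0000 s).
Entry k is valid iff k * 650/25 <= 300 iff k <= 25 * 300 / 650 = 11.5385
n_valid = floor(11.5385) = 11
(n_stale = 25 - 11 = 14)

11


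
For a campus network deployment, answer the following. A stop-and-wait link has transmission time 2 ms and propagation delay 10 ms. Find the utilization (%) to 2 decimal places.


Given: Ttrans = 2 ms, Tprop = 10 ms
RTT = 2 * Tprop = 2 * 10 = 20 ms
U = Ttrans / (Ttrans + RTT)
U = 2 / (2 + 20)
U = 2 / 22 = 0.090909
U% = 9.09%

9.09


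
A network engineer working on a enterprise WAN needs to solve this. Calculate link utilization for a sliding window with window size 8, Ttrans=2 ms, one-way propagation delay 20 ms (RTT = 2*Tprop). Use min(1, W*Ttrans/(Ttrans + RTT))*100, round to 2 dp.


Given: W = 8, Ttrans = 2 ms, RTT = 40 ms (= 2 * Tprop, Tprop = 20 ms)
Cycle time = Ttrans + RTT = 2 + 40 = 42 ms (first packet sent until its ACK returns)
W * Ttrans = 8 * 2 = 16 ms of sending per cycle
W * Ttrans / (Ttrans + RTT) = 16 / 42 = 0.380952
U = min(1, 0.380952) = 0.380952
U% = 38.10%

38.10


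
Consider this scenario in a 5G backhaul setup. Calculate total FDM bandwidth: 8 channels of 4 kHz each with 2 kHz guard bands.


Given: 8 channels, 4 kHz each, guard = 2 kHz
Channel bandwidth = 8 * 4 = 32 kHz
Guard bands = 7 gaps * 2 kHz = 14 kHz
Total = 32 + 14 = 46 kHz

46


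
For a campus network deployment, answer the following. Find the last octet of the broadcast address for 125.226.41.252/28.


Given: IP = 125.226.41.252, prefix = /28
Host bits = 32 - 28 = 4
Network last octet = 252 AND mask = 240
Host part size = 2^4 - 1 = 15
Broadcast last octet = 240 OR 15 = 255

255


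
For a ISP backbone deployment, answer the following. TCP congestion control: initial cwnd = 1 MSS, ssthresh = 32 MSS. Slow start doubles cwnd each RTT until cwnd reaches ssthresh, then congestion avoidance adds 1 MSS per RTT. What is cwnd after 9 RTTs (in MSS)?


RTT 0: cwnd = 1 MSS (initial)
RTT 1: cwnd = 2 MSS (slow start, doubled)
RTT 2: cwnd = 4 MSS (slow start, doubled)
RTT 3: cwnd = 8 MSS (slow start, doubled)
RTT 4: cwnd = 16 MSS (slow start, doubled)
RTT 5: cwnd = 32 MSS (slow start, doubled)
RTT 6: cwnd = 33 MSS (congestion avoidance, +1)
RTT 7: cwnd = 34 MSS (congestion avoidance, +1)
RTT 8: cwnd = 35 MSS (congestion avoidance, +1)
RTT 9: cwnd = 36 MSS (congestion avoidance, +1)

36


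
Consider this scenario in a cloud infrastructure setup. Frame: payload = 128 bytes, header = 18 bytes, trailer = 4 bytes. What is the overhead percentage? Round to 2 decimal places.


Given: payload = 128 B, header = 18 B, trailer = 4 B
Overhead bytes = header + trailer = 18 + 4 = 22
Total frame = payload + overhead = 128 + 22 = 150
Overhead % = 22 / 150 * 100 = 14.6667% -> 14.67% (2 dp)

14.67


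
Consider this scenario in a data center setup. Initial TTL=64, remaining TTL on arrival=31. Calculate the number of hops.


Given: initial TTL = 64, received TTL = 31
Hops = initial TTL - received TTL
Hops = 64 - 31 = 33

33


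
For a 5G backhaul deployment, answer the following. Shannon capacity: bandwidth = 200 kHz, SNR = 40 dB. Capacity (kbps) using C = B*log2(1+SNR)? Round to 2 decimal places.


Given: B = 200 kHz, SNR = 40 dB
SNR linear = 10^(40/10) = 10000
1 + SNR = 10001
log2(10001) = 13.2878566418
C = 200 * 1000 * 13.2878566418 = 2657571.3284 bps
C = 2657.571328 kbps -> 2657.57 kbps (2 dp)

2657.57


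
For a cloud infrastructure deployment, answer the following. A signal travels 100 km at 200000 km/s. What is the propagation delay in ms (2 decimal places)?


Given: distance = 100 km, speed = 200000 km/s
Delay = distance / speed = 100 / 200000 seconds
Delay in ms = 100 * 1000 / 200000
Delay = 0.5000 ms
Rounded to 2 dp = 0.50 ms

0.50


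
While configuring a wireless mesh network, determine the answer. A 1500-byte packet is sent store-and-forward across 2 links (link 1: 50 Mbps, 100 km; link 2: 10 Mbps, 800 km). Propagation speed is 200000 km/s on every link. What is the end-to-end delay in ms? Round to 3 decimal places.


Packet = 1500 bytes = 12000 bits. Store-and-forward: sum (t_trans + t_prop) per link.
Link 1: t_trans = 12000/(50*10^6) s = 0.2400 ms; t_prop = 100/200000 s = 0.5000 ms; subtotal = 0.7400 ms
Link 2: t_trans = 12000/(10*10^6) s = 1.2000 ms; t_prop = 800/200000 s = 4.0000 ms; subtotal = 5.2000 ms
End-to-end = 0.7400 + 5.2000 = 5.9400 ms -> 5.940 ms (3 dp)

5.940


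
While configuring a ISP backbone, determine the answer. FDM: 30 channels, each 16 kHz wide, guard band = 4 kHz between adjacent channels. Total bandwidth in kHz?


Given: 30 channels, 16 kHz each, guard = 4 kHz
Channel bandwidth = 30 * 16 = 480 kHz
Guard bands = 29 gaps * 4 kHz = 116 kHz
Total = 480 + 116 = 596 kHz

596


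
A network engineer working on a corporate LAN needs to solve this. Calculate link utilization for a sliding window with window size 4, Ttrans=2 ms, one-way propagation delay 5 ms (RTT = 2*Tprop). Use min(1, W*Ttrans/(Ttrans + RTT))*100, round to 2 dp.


Given: W = 4, Ttrans = 2 ms, RTT = 10 ms (= 2 * Tprop, Tprop = 5 ms)
Cycle time = Ttrans + RTT = 2 + 10 = 12 ms (first packet sent until its ACK returns)
W * Ttrans = 4 * 2 = 8 ms of sending per cycle
W * Ttrans / (Ttrans + RTT) = 8 / 12 = 0.666667
U = min(1, 0.666667) = 0.666667
U% = 66.67%

66.67


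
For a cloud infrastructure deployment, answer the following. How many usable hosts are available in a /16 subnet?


Given: subnet mask /16
Host bits = 32 - 16 = 16
Total addresses = 2^16 = 65536
Usable hosts = 65536 - 2 (network + broadcast) = 65534

65534


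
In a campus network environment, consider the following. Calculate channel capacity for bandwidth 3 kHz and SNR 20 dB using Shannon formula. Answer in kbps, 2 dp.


Given: B = 3 kHz, SNR = 20 dB
SNR linear = 10^(20/10) = 100
1 + SNR = 101
log2(101) = 6.6582114828
C = 3 * 1000 * 6.6582114828 = 19974.6344 bps
C = 19.974634 kbps -> 19.97 kbps (2 dp)

19.97


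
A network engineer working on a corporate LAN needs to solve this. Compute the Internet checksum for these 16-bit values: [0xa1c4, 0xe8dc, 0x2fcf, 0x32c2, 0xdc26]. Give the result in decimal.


Given words: [0xa1c4, 0xe8dc, 0x2fcf, 0x32c2, 0xdc26]
Step 1: Sum all words
Raw sum = 41412 + 59612 + 12239 + 12994 + 56358 = 182615
Step 2: Fold carry: (51543 + 2) = 51545
One's complement = ~51545 & 0xFFFF = 13990

13990
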